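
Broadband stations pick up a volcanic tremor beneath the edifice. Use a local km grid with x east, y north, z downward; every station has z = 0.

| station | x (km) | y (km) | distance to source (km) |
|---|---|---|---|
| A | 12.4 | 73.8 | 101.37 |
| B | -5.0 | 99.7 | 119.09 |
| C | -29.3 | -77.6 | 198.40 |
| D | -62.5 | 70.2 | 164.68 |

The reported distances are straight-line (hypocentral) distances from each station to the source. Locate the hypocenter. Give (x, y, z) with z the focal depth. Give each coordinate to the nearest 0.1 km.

(87.6, 67.7, 67.7)

Each station gives a sphere (x−x_i)² + (y−y_i)² + z² = d_i² (stations at z=0).
Subtracting the A sphere from B and C: z² cancels, leaving linear equations in x and y:
-34.8 x + 51.8 y = 458.34
-83.4 x − 302.8 y = -27806.63
Solving: x ≈ 87.605, y ≈ 67.703 km (keep extra digits for the depth step; rounded: 87.6, 67.7).
Then from the A sphere: z² = 101.37² − (x − 12.4)² − (y − 73.8)² with x = 87.605, y = 67.703, so z ≈ 67.697 ≈ 67.7 km.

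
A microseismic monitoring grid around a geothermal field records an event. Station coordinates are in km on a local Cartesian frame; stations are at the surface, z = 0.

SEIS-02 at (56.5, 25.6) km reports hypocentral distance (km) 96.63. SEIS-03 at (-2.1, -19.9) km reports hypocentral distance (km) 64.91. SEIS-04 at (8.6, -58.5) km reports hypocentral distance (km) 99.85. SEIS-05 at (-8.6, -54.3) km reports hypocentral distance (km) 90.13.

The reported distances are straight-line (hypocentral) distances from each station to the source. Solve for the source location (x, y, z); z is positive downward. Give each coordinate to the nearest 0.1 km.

(-33.8, 25.1, 34.4)

Each station gives a sphere (x−x_i)² + (y−y_i)² + z² = d_i² (stations at z=0).
Subtracting the SEIS-02 sphere from SEIS-03 and SEIS-04: z² cancels, leaving linear equations in x and y:
-117.2 x − 91.0 y = 1676.86
-95.8 x − 168.2 y = -984.07
Solving: x ≈ -33.796, y ≈ 25.100 km (keep extra digits for the depth step; rounded: -33.8, 25.1).
Then from the SEIS-02 sphere: z² = 96.63² − (x − 56.5)² − (y − 25.6)² with x = -33.796, y = 25.100, so z ≈ 34.406 ≈ 34.4 km.
Check against SEIS-05 (with the unrounded solution): distance 90.13 ≈ 90.13 km. ✓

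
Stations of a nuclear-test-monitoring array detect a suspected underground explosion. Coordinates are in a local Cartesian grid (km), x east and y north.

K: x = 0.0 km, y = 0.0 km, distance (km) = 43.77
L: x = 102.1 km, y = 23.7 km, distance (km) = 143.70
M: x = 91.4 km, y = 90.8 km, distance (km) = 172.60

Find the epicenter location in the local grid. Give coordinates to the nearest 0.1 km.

(-30.7, -31.2)

Circle about each station: x² + y² = 43.77²; (x − 102.1)² + (y − 23.7)² = 143.70²; (x − 91.4)² + (y − 90.8)² = 172.60².
Subtracting the K equation from the L and M equations removes the quadratic terms:
204.2 x + 47.4 y = -7747.78
182.8 x + 181.6 y = -11276.35
Solving the 2×2 system: x ≈ -30.7, y ≈ -31.2 km.
Check against K (with the unrounded x, y): √(x²+y²) = 43.77 ≈ 43.77 km. ✓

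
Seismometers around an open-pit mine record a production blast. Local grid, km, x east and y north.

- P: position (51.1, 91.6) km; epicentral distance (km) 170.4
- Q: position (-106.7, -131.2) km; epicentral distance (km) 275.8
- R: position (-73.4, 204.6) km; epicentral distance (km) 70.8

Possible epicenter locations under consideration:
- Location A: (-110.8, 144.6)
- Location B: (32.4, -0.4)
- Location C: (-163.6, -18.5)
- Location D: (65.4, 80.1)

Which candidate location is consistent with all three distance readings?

Location A

For each candidate, compare |candidate − station| to the reported distance:
Location A: residuals P 0.0, Q 0.0, R 0.1 → max 0.1 km
Location B: residuals P 76.5, Q 84.9, R 159.9 → max 159.9 km
Location C: residuals P 70.9, Q 149.6, R 169.8 → max 169.8 km
Location D: residuals P 152.0, Q 3.3, R 115.7 → max 152.0 km
Only Location A has all residuals ≈ 0.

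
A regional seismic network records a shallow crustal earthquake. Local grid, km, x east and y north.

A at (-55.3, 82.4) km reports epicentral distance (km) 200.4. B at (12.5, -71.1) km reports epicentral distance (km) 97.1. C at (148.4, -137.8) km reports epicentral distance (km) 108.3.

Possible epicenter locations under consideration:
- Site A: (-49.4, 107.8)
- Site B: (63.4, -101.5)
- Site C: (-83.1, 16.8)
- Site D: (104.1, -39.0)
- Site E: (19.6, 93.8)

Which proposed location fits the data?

Site D

For each candidate, compare |candidate − station| to the reported distance:
Site A: residuals A 174.3, B 92.2, C 207.0 → max 207.0 km
Site B: residuals A 18.5, B 37.8, C 15.9 → max 37.8 km
Site C: residuals A 129.2, B 32.8, C 170.1 → max 170.1 km
Site D: residuals A 0.0, B 0.0, C 0.0 → max 0.0 km
Site E: residuals A 124.6, B 68.0, C 156.7 → max 156.7 km
Only Site D has all residuals ≈ 0.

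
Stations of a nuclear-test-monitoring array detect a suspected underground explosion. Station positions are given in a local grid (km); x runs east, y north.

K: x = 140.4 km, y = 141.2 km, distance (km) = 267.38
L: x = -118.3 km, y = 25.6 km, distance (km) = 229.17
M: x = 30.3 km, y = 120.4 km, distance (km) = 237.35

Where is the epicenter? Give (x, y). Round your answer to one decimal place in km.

(62.9, -114.7)

Circle about each station: (x − 140.4)² + (y − 141.2)² = 267.38²; (x + 118.3)² + (y − 25.6)² = 229.17²; (x − 30.3)² + (y − 120.4)² = 237.35².
Subtracting the K equation from the L and M equations removes the quadratic terms:
-517.4 x − 231.2 y = -6026.17
-220.2 x − 41.6 y = -9078.31
Solving the 2×2 system: x ≈ 62.9, y ≈ -114.7 km.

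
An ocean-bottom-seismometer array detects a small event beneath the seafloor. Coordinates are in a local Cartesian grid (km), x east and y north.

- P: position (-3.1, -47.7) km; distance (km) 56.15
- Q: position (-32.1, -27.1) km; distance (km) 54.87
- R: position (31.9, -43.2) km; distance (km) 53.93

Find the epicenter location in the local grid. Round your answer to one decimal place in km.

Circle about each station: (x + 3.1)² + (y + 47.7)² = 56.15²; (x + 32.1)² + (y + 27.1)² = 54.87²; (x − 31.9)² + (y + 43.2)² = 53.93².
Subtracting the P equation from the Q and R equations removes the quadratic terms:
-58.0 x + 41.2 y = -377.97
70.0 x + 9.0 y = 843.33
Solving the 2×2 system: x ≈ 11.2, y ≈ 6.6 km.

11.2 km east, 6.6 km north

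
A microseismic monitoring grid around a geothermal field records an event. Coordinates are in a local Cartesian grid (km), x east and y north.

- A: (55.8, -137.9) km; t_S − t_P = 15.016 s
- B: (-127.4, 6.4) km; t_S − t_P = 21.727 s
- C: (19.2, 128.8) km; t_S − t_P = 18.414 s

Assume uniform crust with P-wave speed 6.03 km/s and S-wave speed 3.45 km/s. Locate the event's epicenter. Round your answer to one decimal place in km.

(46.2, -17.2)

Distance from S−P lag: d = Δt · v_P v_S / (v_P − v_S) = Δt · (6.03·3.45)/(6.03−3.45) ≈ 8.0634·Δt.
So d_A = 121.08, d_B = 175.19, d_C = 148.48 km.
Circle about each station: (x − 55.8)² + (y + 137.9)² = 121.08²; (x + 127.4)² + (y − 6.4)² = 175.19²; (x − 19.2)² + (y − 128.8)² = 148.48².
Subtracting the A equation from the B and C equations removes the quadratic terms:
-366.4 x + 288.6 y = -21889.50
-73.2 x + 533.4 y = -12557.91
Solving the 2×2 system: x ≈ 46.2, y ≈ -17.2 km.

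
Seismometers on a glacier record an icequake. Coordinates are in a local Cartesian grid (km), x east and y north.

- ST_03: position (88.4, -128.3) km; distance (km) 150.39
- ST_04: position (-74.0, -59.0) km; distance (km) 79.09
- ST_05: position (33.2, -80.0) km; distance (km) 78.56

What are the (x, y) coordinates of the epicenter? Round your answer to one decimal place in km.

-9.1 km east, -13.8 km north

Circle about each station: (x − 88.4)² + (y + 128.3)² = 150.39²; (x + 74.0)² + (y + 59.0)² = 79.09²; (x − 33.2)² + (y + 80.0)² = 78.56².
Subtracting the ST_03 equation from the ST_04 and ST_05 equations removes the quadratic terms:
-324.8 x + 138.6 y = 1043.47
-110.4 x + 96.6 y = -327.73
Solving the 2×2 system: x ≈ -9.1, y ≈ -13.8 km.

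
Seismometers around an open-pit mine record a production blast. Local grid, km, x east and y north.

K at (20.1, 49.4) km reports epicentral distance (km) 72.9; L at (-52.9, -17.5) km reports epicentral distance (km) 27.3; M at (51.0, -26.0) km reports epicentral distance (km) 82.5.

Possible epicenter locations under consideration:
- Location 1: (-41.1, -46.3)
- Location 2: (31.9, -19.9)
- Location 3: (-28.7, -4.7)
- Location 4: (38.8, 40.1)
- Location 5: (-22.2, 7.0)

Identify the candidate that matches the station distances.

For each candidate, compare |candidate − station| to the reported distance:
Location 1: residuals K 40.7, L 3.8, M 11.8 → max 40.7 km
Location 2: residuals K 2.6, L 57.5, M 62.4 → max 62.4 km
Location 3: residuals K 0.0, L 0.1, M 0.0 → max 0.1 km
Location 4: residuals K 52.0, L 81.0, M 15.3 → max 81.0 km
Location 5: residuals K 13.0, L 12.0, M 2.2 → max 13.0 km
Only Location 3 has all residuals ≈ 0.

Location 3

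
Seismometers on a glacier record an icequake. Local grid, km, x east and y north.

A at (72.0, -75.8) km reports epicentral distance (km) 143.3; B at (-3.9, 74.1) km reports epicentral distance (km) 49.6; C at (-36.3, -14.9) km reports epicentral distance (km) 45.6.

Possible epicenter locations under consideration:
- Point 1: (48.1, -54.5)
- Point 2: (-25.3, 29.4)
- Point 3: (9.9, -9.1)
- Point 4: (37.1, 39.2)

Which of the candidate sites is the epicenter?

For each candidate, compare |candidate − station| to the reported distance:
Point 1: residuals A 111.3, B 89.1, C 47.6 → max 111.3 km
Point 2: residuals A 0.0, B 0.0, C 0.0 → max 0.0 km
Point 3: residuals A 52.2, B 34.7, C 1.0 → max 52.2 km
Point 4: residuals A 23.1, B 4.2, C 45.6 → max 45.6 km
Only Point 2 has all residuals ≈ 0.

Point 2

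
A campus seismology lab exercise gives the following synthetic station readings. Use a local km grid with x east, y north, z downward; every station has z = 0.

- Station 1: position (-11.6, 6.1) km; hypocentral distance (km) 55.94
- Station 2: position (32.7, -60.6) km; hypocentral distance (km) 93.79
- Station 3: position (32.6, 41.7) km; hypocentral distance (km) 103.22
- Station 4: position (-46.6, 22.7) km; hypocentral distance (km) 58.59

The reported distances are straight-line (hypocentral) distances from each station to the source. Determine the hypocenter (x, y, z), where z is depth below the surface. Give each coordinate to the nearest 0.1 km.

Each station gives a sphere (x−x_i)² + (y−y_i)² + z² = d_i² (stations at z=0).
Subtracting the Station 1 sphere from Station 2 and Station 3: z² cancels, leaving linear equations in x and y:
88.6 x − 133.4 y = -1097.40
88.4 x + 71.2 y = -4895.20
Solving: x ≈ -40.393, y ≈ -18.602 km (keep extra digits for the depth step; rounded: -40.4, -18.6).
Then from the Station 1 sphere: z² = 55.94² − (x + 11.6)² − (y − 6.1)² with x = -40.393, y = -18.602, so z ≈ 41.110 ≈ 41.1 km.

x ≈ -40.4 km, y ≈ -18.6 km, depth ≈ 41.1 km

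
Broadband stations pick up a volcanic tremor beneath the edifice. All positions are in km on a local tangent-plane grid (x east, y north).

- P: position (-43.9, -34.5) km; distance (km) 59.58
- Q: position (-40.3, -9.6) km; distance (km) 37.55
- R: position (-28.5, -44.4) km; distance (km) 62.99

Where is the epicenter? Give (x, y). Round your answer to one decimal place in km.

x ≈ -13.6 km, y ≈ 16.8 km

Circle about each station: (x + 43.9)² + (y + 34.5)² = 59.58²; (x + 40.3)² + (y + 9.6)² = 37.55²; (x + 28.5)² + (y + 44.4)² = 62.99².
Subtracting the P equation from the Q and R equations removes the quadratic terms:
7.2 x + 49.8 y = 738.56
30.8 x − 19.8 y = -751.81
Solving the 2×2 system: x ≈ -13.6, y ≈ 16.8 km.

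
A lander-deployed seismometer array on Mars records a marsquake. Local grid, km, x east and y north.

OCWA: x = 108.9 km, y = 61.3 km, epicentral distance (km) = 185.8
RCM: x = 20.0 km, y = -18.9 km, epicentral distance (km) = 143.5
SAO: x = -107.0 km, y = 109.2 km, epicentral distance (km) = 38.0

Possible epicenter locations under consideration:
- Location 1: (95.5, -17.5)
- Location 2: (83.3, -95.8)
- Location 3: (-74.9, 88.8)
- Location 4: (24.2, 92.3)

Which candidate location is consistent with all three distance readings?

For each candidate, compare |candidate − station| to the reported distance:
Location 1: residuals OCWA 105.9, RCM 68.0, SAO 200.9 → max 200.9 km
Location 2: residuals OCWA 26.6, RCM 43.9, SAO 241.7 → max 241.7 km
Location 3: residuals OCWA 0.0, RCM 0.0, SAO 0.0 → max 0.0 km
Location 4: residuals OCWA 95.6, RCM 32.2, SAO 94.3 → max 95.6 km
Only Location 3 has all residuals ≈ 0.

Location 3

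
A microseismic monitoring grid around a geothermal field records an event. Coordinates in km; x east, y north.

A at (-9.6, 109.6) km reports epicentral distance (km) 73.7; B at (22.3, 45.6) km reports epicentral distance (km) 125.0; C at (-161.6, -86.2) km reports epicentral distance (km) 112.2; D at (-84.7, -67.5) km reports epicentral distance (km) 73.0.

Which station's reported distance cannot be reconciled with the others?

A

Solve using three stations at a time. Using B, C, D (subtract circle equations pairwise → linear system) gives (x, y) ≈ (-95.8, 4.6).
Distances from that point to each station vs reported:
  A: calculated 135.8 vs reported 73.7 → residual 62.1 km
  B: calculated 125.0 vs reported 125.0 → residual 0.0 km
  C: calculated 112.2 vs reported 112.2 → residual 0.0 km
  D: calculated 72.9 vs reported 73.0 → residual 0.1 km
B, C, D are mutually consistent (residuals ≈ 0); A is off by 62.1 km.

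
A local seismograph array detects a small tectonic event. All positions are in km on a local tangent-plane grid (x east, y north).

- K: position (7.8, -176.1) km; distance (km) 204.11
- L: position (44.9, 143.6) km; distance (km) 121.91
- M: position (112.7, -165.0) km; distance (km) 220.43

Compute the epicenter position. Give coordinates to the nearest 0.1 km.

x ≈ 6.2 km, y ≈ 28.0 km

Circle about each station: (x − 7.8)² + (y + 176.1)² = 204.11²; (x − 44.9)² + (y − 143.6)² = 121.91²; (x − 112.7)² + (y + 165.0)² = 220.43².
Subtracting pairs of circle equations eliminates x²+y² and gives linear equations (the radical axes):
74.2 x + 639.4 y = 18363.76
209.8 x + 22.2 y = 1925.75
Solving the 2×2 system: x ≈ 6.2, y ≈ 28.0 km.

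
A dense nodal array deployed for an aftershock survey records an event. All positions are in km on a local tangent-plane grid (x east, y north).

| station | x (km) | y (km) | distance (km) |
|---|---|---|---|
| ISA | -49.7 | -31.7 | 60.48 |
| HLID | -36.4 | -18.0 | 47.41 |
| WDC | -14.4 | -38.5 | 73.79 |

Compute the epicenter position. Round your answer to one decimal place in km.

-45.1 km east, 28.6 km north

Circle about each station: (x + 49.7)² + (y + 31.7)² = 60.48²; (x + 36.4)² + (y + 18.0)² = 47.41²; (x + 14.4)² + (y + 38.5)² = 73.79².
Subtracting pairs of circle equations eliminates x²+y² and gives linear equations (the radical axes):
26.6 x + 27.4 y = -415.90
70.6 x − 13.6 y = -3572.50
Solving the 2×2 system: x ≈ -45.1, y ≈ 28.6 km.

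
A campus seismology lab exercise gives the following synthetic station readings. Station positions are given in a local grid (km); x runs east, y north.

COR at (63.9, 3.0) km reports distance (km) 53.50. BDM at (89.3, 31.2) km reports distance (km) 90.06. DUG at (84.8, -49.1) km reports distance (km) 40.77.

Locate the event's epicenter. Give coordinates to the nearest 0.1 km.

Circle about each station: (x − 63.9)² + (y − 3.0)² = 53.50²; (x − 89.3)² + (y − 31.2)² = 90.06²; (x − 84.8)² + (y + 49.1)² = 40.77².
Subtracting the COR equation from the BDM and DUG equations removes the quadratic terms:
50.8 x + 56.4 y = -392.83
41.8 x − 104.2 y = 6709.70
Solving the 2×2 system: x ≈ 44.1, y ≈ -46.7 km.

x ≈ 44.1 km, y ≈ -46.7 km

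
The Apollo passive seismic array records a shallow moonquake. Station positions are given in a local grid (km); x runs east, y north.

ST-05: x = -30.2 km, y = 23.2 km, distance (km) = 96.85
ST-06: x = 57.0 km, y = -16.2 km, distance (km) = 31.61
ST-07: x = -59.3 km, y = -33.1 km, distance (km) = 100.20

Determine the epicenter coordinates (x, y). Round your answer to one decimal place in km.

(40.4, -43.1)

Circle about each station: (x + 30.2)² + (y − 23.2)² = 96.85²; (x − 57.0)² + (y + 16.2)² = 31.61²; (x + 59.3)² + (y + 33.1)² = 100.20².
Subtracting pairs of circle equations eliminates x²+y² and gives linear equations (the radical axes):
174.4 x − 78.8 y = 10441.89
-58.2 x − 112.6 y = 2501.70
Solving the 2×2 system: x ≈ 40.4, y ≈ -43.1 km.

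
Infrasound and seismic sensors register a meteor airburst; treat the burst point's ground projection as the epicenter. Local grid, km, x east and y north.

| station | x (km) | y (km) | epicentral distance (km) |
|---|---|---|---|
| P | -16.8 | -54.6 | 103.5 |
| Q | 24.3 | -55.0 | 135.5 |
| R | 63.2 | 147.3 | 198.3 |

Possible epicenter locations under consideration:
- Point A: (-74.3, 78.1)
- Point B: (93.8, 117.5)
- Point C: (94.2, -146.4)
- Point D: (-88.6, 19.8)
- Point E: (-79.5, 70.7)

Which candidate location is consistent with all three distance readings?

For each candidate, compare |candidate − station| to the reported distance:
Point A: residuals P 41.1, Q 30.1, R 44.4 → max 44.4 km
Point B: residuals P 101.1, Q 50.5, R 155.6 → max 155.6 km
Point C: residuals P 40.5, Q 20.4, R 97.0 → max 97.0 km
Point D: residuals P 0.1, Q 0.1, R 0.1 → max 0.1 km
Point E: residuals P 36.6, Q 27.5, R 36.3 → max 36.6 km
Only Point D has all residuals ≈ 0.

Point D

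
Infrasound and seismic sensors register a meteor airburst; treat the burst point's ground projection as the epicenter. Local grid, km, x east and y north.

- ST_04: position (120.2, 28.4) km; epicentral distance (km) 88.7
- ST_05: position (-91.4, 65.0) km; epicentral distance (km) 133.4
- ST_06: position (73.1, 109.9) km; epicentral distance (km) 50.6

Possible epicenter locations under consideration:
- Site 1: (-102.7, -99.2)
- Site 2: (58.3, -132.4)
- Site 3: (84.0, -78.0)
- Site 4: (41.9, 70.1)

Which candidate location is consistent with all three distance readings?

For each candidate, compare |candidate − station| to the reported distance:
Site 1: residuals ST_04 168.1, ST_05 31.2, ST_06 222.6 → max 222.6 km
Site 2: residuals ST_04 83.6, ST_05 114.3, ST_06 192.2 → max 192.2 km
Site 3: residuals ST_04 23.7, ST_05 92.9, ST_06 137.6 → max 137.6 km
Site 4: residuals ST_04 0.0, ST_05 0.0, ST_06 0.0 → max 0.0 km
Only Site 4 has all residuals ≈ 0.

Site 4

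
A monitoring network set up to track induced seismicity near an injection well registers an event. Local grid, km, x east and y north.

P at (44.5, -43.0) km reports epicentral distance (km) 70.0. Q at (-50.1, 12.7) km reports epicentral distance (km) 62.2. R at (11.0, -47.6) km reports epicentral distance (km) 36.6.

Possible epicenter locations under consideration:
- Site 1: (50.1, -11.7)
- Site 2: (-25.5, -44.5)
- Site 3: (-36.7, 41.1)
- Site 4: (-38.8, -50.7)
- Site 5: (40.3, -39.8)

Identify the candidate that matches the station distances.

For each candidate, compare |candidate − station| to the reported distance:
Site 1: residuals P 38.2, Q 40.9, R 16.5 → max 40.9 km
Site 2: residuals P 0.0, Q 0.1, R 0.0 → max 0.1 km
Site 3: residuals P 46.9, Q 30.8, R 64.1 → max 64.1 km
Site 4: residuals P 13.7, Q 2.2, R 13.3 → max 13.7 km
Site 5: residuals P 64.7, Q 42.3, R 6.3 → max 64.7 km
Only Site 2 has all residuals ≈ 0.

Site 2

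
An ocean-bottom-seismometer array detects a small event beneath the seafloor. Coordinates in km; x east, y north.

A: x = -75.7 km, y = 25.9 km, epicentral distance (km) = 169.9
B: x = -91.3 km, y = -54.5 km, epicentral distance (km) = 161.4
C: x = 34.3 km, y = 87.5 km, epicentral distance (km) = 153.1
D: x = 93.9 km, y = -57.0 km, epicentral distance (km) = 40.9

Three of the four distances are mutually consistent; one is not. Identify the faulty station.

Solve using three stations at a time. Using A, B, C (subtract circle equations pairwise → linear system) gives (x, y) ≈ (70.2, -61.6).
Distances from that point to each station vs reported:
  A: calculated 170.2 vs reported 169.9 → residual 0.3 km
  B: calculated 161.7 vs reported 161.4 → residual 0.3 km
  C: calculated 153.4 vs reported 153.1 → residual 0.3 km
  D: calculated 24.1 vs reported 40.9 → residual 16.8 km
A, B, C are mutually consistent (residuals ≈ 0); D is off by 16.8 km.

D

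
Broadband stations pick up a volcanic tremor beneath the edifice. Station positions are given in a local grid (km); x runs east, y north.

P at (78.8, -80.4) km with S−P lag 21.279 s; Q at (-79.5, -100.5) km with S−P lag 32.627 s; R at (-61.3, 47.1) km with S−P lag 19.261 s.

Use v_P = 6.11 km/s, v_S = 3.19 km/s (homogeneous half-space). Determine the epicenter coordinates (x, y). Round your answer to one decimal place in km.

x ≈ 66.5 km, y ≈ 61.1 km

Distance from S−P lag: d = Δt · v_P v_S / (v_P − v_S) = Δt · (6.11·3.19)/(6.11−3.19) ≈ 6.6750·Δt.
So d_P = 142.04, d_Q = 217.78, d_R = 128.57 km.
Circle about each station: (x − 78.8)² + (y + 80.4)² = 142.04²; (x + 79.5)² + (y + 100.5)² = 217.78²; (x + 61.3)² + (y − 47.1)² = 128.57².
Subtracting the P equation from the Q and R equations removes the quadratic terms:
-316.6 x − 40.2 y = -23505.87
-280.2 x + 255.0 y = -3052.38
Solving the 2×2 system: x ≈ 66.5, y ≈ 61.1 km.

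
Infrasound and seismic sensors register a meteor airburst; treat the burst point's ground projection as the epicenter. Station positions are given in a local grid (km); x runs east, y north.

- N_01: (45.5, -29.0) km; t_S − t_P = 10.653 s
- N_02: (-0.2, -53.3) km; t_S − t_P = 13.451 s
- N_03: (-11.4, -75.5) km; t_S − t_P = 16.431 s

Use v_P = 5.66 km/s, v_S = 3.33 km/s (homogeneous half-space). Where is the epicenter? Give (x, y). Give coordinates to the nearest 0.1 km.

20.6 km east, 53.5 km north

Distance from S−P lag: d = Δt · v_P v_S / (v_P − v_S) = Δt · (5.66·3.33)/(5.66−3.33) ≈ 8.0892·Δt.
So d_N_01 = 86.17, d_N_02 = 108.81, d_N_03 = 132.91 km.
Circle about each station: (x − 45.5)² + (y + 29.0)² = 86.17²; (x + 0.2)² + (y + 53.3)² = 108.81²; (x + 11.4)² + (y + 75.5)² = 132.91².
Subtracting pairs of circle equations eliminates x²+y² and gives linear equations (the radical axes):
-91.4 x − 48.6 y = -4484.67
-113.8 x − 93.0 y = -7320.84
Solving the 2×2 system: x ≈ 20.6, y ≈ 53.5 km.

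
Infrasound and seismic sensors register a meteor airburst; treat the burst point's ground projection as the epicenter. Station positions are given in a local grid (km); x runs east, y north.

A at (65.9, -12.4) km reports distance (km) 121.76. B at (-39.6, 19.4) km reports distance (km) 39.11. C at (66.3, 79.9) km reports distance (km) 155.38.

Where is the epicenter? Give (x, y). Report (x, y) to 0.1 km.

Circle about each station: (x − 65.9)² + (y + 12.4)² = 121.76²; (x + 39.6)² + (y − 19.4)² = 39.11²; (x − 66.3)² + (y − 79.9)² = 155.38².
Subtracting the A equation from the B and C equations removes the quadratic terms:
-211.0 x + 63.6 y = 10743.86
0.8 x + 184.6 y = -3034.32
Solving the 2×2 system: x ≈ -55.8, y ≈ -16.2 km.
Check against A (with the unrounded x, y): √((x − 65.9)²+(y + 12.4)²) = 121.76 ≈ 121.76 km. ✓

-55.8 km east, -16.2 km north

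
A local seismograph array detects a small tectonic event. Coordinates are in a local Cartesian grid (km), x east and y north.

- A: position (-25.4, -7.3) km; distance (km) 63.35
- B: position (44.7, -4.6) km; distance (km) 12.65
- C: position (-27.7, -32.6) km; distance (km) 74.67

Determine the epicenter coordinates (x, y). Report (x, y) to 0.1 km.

x ≈ 36.7 km, y ≈ 5.2 km

Circle about each station: (x + 25.4)² + (y + 7.3)² = 63.35²; (x − 44.7)² + (y + 4.6)² = 12.65²; (x + 27.7)² + (y + 32.6)² = 74.67².
Subtracting pairs of circle equations eliminates x²+y² and gives linear equations (the radical axes):
140.2 x + 5.4 y = 5174.00
-4.6 x − 50.6 y = -430.79
Solving the 2×2 system: x ≈ 36.7, y ≈ 5.2 km.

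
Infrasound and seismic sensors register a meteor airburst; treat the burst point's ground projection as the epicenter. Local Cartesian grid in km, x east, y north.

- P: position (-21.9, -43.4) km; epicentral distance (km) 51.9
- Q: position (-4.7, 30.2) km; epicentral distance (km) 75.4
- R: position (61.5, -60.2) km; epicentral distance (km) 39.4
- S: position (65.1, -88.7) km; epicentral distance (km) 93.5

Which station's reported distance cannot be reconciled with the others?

Solve using three stations at a time. Using P, Q, R (subtract circle equations pairwise → linear system) gives (x, y) ≈ (29.6, -37.0).
Distances from that point to each station vs reported:
  P: calculated 51.9 vs reported 51.9 → residual 0.0 km
  Q: calculated 75.4 vs reported 75.4 → residual 0.0 km
  R: calculated 39.4 vs reported 39.4 → residual 0.0 km
  S: calculated 62.7 vs reported 93.5 → residual 30.8 km
P, Q, R are mutually consistent (residuals ≈ 0); S is off by 30.8 km.

S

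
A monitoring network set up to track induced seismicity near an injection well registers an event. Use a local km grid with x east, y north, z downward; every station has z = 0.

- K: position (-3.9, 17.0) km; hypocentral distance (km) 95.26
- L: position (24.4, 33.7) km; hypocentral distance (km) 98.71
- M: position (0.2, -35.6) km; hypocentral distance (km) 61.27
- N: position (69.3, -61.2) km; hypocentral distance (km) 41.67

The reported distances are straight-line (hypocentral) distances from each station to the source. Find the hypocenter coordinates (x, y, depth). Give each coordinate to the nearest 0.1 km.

Each station gives a sphere (x−x_i)² + (y−y_i)² + z² = d_i² (stations at z=0).
Subtracting the K sphere from L and M: z² cancels, leaving linear equations in x and y:
56.6 x + 33.4 y = 757.64
8.2 x − 105.2 y = 6283.64
Solving: x ≈ 46.495, y ≈ -56.106 km (keep extra digits for the depth step; rounded: 46.5, -56.1).
Then from the K sphere: z² = 95.26² − (x + 3.9)² − (y − 17.0)² with x = 46.495, y = -56.106, so z ≈ 34.501 ≈ 34.5 km.

(46.5, -56.1, 34.5)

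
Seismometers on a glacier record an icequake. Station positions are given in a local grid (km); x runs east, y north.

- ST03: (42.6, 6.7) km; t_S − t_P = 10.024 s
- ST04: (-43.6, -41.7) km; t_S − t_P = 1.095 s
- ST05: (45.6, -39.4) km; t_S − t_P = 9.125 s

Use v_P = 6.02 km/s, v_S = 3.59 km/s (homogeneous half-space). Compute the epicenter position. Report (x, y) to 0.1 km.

-35.5 km east, -36.3 km north

Distance from S−P lag: d = Δt · v_P v_S / (v_P − v_S) = Δt · (6.02·3.59)/(6.02−3.59) ≈ 8.8937·Δt.
So d_ST03 = 89.15, d_ST04 = 9.74, d_ST05 = 81.16 km.
Circle about each station: (x − 42.6)² + (y − 6.7)² = 89.15²; (x + 43.6)² + (y + 41.7)² = 9.74²; (x − 45.6)² + (y + 39.4)² = 81.16².
Subtracting pairs of circle equations eliminates x²+y² and gives linear equations (the radical axes):
-172.4 x − 96.8 y = 9633.05
6.0 x − 92.2 y = 3132.85
Solving the 2×2 system: x ≈ -35.5, y ≈ -36.3 km.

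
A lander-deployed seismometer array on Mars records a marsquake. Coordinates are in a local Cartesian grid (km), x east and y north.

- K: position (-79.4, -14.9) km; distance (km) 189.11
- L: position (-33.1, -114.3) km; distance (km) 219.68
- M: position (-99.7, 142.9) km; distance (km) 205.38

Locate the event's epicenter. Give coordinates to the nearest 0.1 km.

Circle about each station: (x + 79.4)² + (y + 14.9)² = 189.11²; (x + 33.1)² + (y + 114.3)² = 219.68²; (x + 99.7)² + (y − 142.9)² = 205.38².
Subtracting pairs of circle equations eliminates x²+y² and gives linear equations (the radical axes):
92.6 x − 198.8 y = -4862.98
-40.6 x + 315.6 y = 17415.78
Solving the 2×2 system: x ≈ 91.1, y ≈ 66.9 km.

91.1 km east, 66.9 km north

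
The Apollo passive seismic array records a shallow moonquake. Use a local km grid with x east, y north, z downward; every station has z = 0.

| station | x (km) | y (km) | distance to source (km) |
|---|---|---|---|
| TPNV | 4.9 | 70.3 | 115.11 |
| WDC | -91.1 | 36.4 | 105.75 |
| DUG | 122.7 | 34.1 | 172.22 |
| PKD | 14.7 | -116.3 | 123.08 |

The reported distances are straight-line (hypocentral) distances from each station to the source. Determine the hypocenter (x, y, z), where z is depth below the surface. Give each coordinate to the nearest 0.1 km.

x ≈ -28.0 km, y ≈ -19.9 km, depth ≈ 63.5 km

Each station gives a sphere (x−x_i)² + (y−y_i)² + z² = d_i² (stations at z=0).
Subtracting the TPNV sphere from WDC and DUG: z² cancels, leaving linear equations in x and y:
-192.0 x − 67.8 y = 6725.32
235.6 x − 72.4 y = -5157.42
Solving: x ≈ -28.003, y ≈ -19.892 km (keep extra digits for the depth step; rounded: -28.0, -19.9).
Then from the TPNV sphere: z² = 115.11² − (x − 4.9)² − (y − 70.3)² with x = -28.003, y = -19.892, so z ≈ 63.507 ≈ 63.5 km.
Check against PKD (with the unrounded solution): distance 123.09 ≈ 123.08 km. ✓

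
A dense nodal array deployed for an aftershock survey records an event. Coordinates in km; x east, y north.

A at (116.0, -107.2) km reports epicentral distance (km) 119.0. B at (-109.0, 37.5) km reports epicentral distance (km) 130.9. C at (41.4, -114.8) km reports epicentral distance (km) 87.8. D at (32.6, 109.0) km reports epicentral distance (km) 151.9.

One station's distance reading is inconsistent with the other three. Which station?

A

Solve using three stations at a time. Using B, C, D (subtract circle equations pairwise → linear system) gives (x, y) ≈ (-2.6, -38.8).
Distances from that point to each station vs reported:
  A: calculated 136.9 vs reported 119.0 → residual 17.9 km
  B: calculated 130.9 vs reported 130.9 → residual 0.0 km
  C: calculated 87.8 vs reported 87.8 → residual 0.0 km
  D: calculated 151.9 vs reported 151.9 → residual 0.0 km
B, C, D are mutually consistent (residuals ≈ 0); A is off by 17.9 km.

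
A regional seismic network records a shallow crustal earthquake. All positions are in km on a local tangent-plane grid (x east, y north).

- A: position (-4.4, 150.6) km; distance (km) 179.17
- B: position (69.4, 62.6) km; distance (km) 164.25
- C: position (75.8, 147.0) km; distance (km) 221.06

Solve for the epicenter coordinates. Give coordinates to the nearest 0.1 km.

-76.1 km east, -13.6 km north

Circle about each station: (x + 4.4)² + (y − 150.6)² = 179.17²; (x − 69.4)² + (y − 62.6)² = 164.25²; (x − 75.8)² + (y − 147.0)² = 221.06².
Subtracting the A equation from the B and C equations removes the quadratic terms:
147.6 x − 176.0 y = -8840.77
160.4 x − 7.2 y = -12110.71
Solving the 2×2 system: x ≈ -76.1, y ≈ -13.6 km.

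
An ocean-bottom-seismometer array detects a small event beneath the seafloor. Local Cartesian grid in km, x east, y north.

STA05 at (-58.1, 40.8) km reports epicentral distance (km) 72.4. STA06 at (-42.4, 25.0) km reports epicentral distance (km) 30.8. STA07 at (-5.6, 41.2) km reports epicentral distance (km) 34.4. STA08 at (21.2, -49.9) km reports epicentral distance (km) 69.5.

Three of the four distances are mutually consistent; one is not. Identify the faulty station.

Solve using three stations at a time. Using STA06, STA07, STA08 (subtract circle equations pairwise → linear system) gives (x, y) ≈ (-16.4, 8.6).
Distances from that point to each station vs reported:
  STA05: calculated 52.7 vs reported 72.4 → residual 19.7 km
  STA06: calculated 30.8 vs reported 30.8 → residual 0.0 km
  STA07: calculated 34.4 vs reported 34.4 → residual 0.0 km
  STA08: calculated 69.5 vs reported 69.5 → residual 0.0 km
STA06, STA07, STA08 are mutually consistent (residuals ≈ 0); STA05 is off by 19.7 km.

STA05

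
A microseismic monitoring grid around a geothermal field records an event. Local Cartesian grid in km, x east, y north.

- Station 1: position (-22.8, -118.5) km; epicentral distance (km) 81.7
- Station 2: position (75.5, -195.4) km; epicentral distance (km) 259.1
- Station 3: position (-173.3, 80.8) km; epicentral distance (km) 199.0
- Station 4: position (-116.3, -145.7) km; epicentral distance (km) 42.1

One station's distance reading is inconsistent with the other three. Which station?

Station 2

Solve using three stations at a time. Using Station 1, Station 3, Station 4 (subtract circle equations pairwise → linear system) gives (x, y) ≈ (-103.5, -105.6).
Distances from that point to each station vs reported:
  Station 1: calculated 81.7 vs reported 81.7 → residual 0.0 km
  Station 2: calculated 200.3 vs reported 259.1 → residual 58.8 km
  Station 3: calculated 199.0 vs reported 199.0 → residual 0.0 km
  Station 4: calculated 42.1 vs reported 42.1 → residual 0.0 km
Station 1, Station 3, Station 4 are mutually consistent (residuals ≈ 0); Station 2 is off by 58.8 km.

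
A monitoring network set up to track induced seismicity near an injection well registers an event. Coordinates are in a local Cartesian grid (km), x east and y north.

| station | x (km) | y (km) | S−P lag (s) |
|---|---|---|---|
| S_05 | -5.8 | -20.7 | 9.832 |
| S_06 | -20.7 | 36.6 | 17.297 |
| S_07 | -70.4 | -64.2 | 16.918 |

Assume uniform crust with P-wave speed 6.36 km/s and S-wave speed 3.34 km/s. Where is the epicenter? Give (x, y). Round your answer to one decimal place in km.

x ≈ 48.6 km, y ≈ -63.4 km

Distance from S−P lag: d = Δt · v_P v_S / (v_P − v_S) = Δt · (6.36·3.34)/(6.36−3.34) ≈ 7.0339·Δt.
So d_S_05 = 69.16, d_S_06 = 121.67, d_S_07 = 119.00 km.
Circle about each station: (x + 5.8)² + (y + 20.7)² = 69.16²; (x + 20.7)² + (y − 36.6)² = 121.67²; (x + 70.4)² + (y + 64.2)² = 119.00².
Subtracting the S_05 equation from the S_06 and S_07 equations removes the quadratic terms:
-29.8 x + 114.6 y = -8714.56
-129.2 x − 87.0 y = -762.22
Solving the 2×2 system: x ≈ 48.6, y ≈ -63.4 km.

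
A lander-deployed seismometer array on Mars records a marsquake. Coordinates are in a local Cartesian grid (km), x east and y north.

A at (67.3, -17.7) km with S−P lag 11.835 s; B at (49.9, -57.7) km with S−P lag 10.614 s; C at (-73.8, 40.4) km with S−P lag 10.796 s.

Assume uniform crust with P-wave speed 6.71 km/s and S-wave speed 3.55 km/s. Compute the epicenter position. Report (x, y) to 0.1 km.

x ≈ -21.8 km, y ≈ -22.2 km

Distance from S−P lag: d = Δt · v_P v_S / (v_P − v_S) = Δt · (6.71·3.55)/(6.71−3.55) ≈ 7.5381·Δt.
So d_A = 89.21, d_B = 80.01, d_C = 81.38 km.
Circle about each station: (x − 67.3)² + (y + 17.7)² = 89.21²; (x − 49.9)² + (y + 57.7)² = 80.01²; (x + 73.8)² + (y − 40.4)² = 81.38².
Subtracting the A equation from the B and C equations removes the quadratic terms:
-34.8 x − 80.0 y = 2533.54
-282.2 x + 116.2 y = 3571.74
Solving the 2×2 system: x ≈ -21.8, y ≈ -22.2 km.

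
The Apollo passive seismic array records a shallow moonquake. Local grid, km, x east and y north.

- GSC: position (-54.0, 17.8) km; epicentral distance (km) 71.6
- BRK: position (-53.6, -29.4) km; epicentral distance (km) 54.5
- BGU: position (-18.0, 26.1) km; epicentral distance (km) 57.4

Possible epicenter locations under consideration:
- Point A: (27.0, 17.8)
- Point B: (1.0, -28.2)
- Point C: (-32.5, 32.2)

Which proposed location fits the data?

For each candidate, compare |candidate − station| to the reported distance:
Point A: residuals GSC 9.4, BRK 38.9, BGU 11.6 → max 38.9 km
Point B: residuals GSC 0.1, BRK 0.1, BGU 0.1 → max 0.1 km
Point C: residuals GSC 45.7, BRK 10.6, BGU 41.7 → max 45.7 km
Only Point B has all residuals ≈ 0.

Point B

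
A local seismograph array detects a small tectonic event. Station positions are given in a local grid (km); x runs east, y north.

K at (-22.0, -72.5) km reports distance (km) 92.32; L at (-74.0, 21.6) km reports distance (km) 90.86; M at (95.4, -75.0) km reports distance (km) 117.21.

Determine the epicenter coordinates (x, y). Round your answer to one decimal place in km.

Circle about each station: (x + 22.0)² + (y + 72.5)² = 92.32²; (x + 74.0)² + (y − 21.6)² = 90.86²; (x − 95.4)² + (y + 75.0)² = 117.21².
Subtracting the K equation from the L and M equations removes the quadratic terms:
-104.0 x + 188.2 y = 469.75
234.8 x − 5.0 y = 3770.71
Solving the 2×2 system: x ≈ 16.3, y ≈ 11.5 km.

16.3 km east, 11.5 km north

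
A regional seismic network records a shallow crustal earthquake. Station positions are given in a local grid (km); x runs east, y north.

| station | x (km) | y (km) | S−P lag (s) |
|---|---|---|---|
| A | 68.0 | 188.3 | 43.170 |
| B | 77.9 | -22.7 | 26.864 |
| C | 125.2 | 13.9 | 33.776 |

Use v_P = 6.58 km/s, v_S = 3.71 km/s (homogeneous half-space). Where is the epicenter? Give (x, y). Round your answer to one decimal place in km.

Distance from S−P lag: d = Δt · v_P v_S / (v_P − v_S) = Δt · (6.58·3.71)/(6.58−3.71) ≈ 8.5059·Δt.
So d_A = 367.20, d_B = 228.50, d_C = 287.29 km.
Circle about each station: (x − 68.0)² + (y − 188.3)² = 367.20²; (x − 77.9)² + (y + 22.7)² = 228.50²; (x − 125.2)² + (y − 13.9)² = 287.29².
Subtracting pairs of circle equations eliminates x²+y² and gives linear equations (the radical axes):
19.8 x − 422.0 y = 49126.40
114.4 x − 348.8 y = 28087.66
Solving the 2×2 system: x ≈ -127.7, y ≈ -122.4 km.

-127.7 km east, -122.4 km north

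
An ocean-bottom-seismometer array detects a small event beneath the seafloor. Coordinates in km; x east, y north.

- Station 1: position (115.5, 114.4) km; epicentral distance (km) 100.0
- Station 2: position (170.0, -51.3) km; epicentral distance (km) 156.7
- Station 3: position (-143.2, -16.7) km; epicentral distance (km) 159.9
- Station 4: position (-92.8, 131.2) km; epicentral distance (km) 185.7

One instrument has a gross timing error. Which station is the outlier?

Station 1

Solve using three stations at a time. Using Station 2, Station 3, Station 4 (subtract circle equations pairwise → linear system) gives (x, y) ≈ (16.7, -18.8).
Distances from that point to each station vs reported:
  Station 1: calculated 165.8 vs reported 100.0 → residual 65.8 km
  Station 2: calculated 156.7 vs reported 156.7 → residual 0.0 km
  Station 3: calculated 159.9 vs reported 159.9 → residual 0.0 km
  Station 4: calculated 185.7 vs reported 185.7 → residual 0.0 km
Station 2, Station 3, Station 4 are mutually consistent (residuals ≈ 0); Station 1 is off by 65.8 km.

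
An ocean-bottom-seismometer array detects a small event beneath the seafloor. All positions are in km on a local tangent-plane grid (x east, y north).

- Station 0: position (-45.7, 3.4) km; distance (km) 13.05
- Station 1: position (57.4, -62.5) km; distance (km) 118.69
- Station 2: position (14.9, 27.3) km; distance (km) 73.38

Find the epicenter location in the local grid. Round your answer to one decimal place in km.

-48.7 km east, -9.3 km north

Circle about each station: (x + 45.7)² + (y − 3.4)² = 13.05²; (x − 57.4)² + (y + 62.5)² = 118.69²; (x − 14.9)² + (y − 27.3)² = 73.38².
Subtracting the Station 0 equation from the Station 1 and Station 2 equations removes the quadratic terms:
206.2 x − 131.8 y = -8816.05
121.2 x + 47.8 y = -6347.07
Solving the 2×2 system: x ≈ -48.7, y ≈ -9.3 km.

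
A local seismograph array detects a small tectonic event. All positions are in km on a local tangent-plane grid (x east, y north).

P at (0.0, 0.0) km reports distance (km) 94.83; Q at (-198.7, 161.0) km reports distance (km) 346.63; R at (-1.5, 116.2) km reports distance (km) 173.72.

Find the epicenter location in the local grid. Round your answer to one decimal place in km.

Circle about each station: x² + y² = 94.83²; (x + 198.7)² + (y − 161.0)² = 346.63²; (x + 1.5)² + (y − 116.2)² = 173.72².
Subtracting pairs of circle equations eliminates x²+y² and gives linear equations (the radical axes):
-397.4 x + 322.0 y = -45756.94
-3.0 x + 232.4 y = -7681.22
Solving the 2×2 system: x ≈ 89.3, y ≈ -31.9 km.

x ≈ 89.3 km, y ≈ -31.9 km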